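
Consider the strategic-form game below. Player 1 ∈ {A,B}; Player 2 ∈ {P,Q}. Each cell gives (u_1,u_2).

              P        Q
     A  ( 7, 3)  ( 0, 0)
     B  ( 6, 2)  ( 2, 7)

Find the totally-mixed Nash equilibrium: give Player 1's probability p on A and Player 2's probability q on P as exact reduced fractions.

P1 mixes 5/8 on A; P2 mixes 2/3 on P

P1 indiff ⇒ q·7+(1-q)·0 = q·6+(1-q)·2 ⇒ q(1) = (1-q)(2) ⇒ q = 2/3
P2 indiff ⇒ p·3+(1-p)·2 = p·0+(1-p)·7 ⇒ p(3) = (1-p)(5) ⇒ p = 5/8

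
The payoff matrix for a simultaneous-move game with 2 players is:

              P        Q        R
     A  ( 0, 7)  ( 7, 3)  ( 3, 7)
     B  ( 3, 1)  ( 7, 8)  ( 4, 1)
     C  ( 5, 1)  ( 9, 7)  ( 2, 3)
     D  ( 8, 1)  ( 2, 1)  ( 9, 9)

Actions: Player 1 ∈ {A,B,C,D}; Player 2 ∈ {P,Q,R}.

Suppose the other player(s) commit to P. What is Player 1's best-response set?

u_1(A vs P) = 0
u_1(B vs P) = 3
u_1(C vs P) = 5
u_1(D vs P) = 8
max payoff 8 at {D}

BR_1 = {D}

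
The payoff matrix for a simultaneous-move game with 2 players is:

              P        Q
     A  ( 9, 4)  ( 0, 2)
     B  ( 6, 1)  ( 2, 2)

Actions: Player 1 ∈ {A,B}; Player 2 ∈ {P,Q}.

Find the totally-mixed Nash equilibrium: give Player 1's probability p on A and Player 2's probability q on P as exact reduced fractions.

p=1/3, q=2/5

P1 indiff ⇒ q·9+(1-q)·0 = q·6+(1-q)·2 ⇒ q(3) = (1-q)(2) ⇒ q = 2/5
P2 indiff ⇒ p·4+(1-p)·1 = p·2+(1-p)·2 ⇒ p(2) = (1-p)(1) ⇒ p = 1/3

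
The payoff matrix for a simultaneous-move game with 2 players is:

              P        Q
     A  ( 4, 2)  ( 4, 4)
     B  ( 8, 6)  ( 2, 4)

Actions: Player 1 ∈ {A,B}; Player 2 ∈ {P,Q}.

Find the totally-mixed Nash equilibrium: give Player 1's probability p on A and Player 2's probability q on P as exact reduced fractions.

p=1/2, q=1/3

P1 indiff ⇒ q·4+(1-q)·4 = q·8+(1-q)·2 ⇒ q(-4) = (1-q)(-2) ⇒ q = 1/3
P2 indiff ⇒ p·2+(1-p)·6 = p·4+(1-p)·4 ⇒ p(-2) = (1-p)(-2) ⇒ p = 1/2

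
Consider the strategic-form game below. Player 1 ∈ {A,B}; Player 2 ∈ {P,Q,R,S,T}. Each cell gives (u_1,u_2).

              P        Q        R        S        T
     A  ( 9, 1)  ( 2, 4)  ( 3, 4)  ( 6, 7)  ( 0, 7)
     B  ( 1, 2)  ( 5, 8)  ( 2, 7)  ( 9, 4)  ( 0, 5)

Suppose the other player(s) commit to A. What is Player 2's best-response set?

BR_2 = {S,T}

u_2(P vs A) = 1
u_2(Q vs A) = 4
u_2(R vs A) = 4
u_2(S vs A) = 7
u_2(T vs A) = 7
max payoff 7 at {S,T}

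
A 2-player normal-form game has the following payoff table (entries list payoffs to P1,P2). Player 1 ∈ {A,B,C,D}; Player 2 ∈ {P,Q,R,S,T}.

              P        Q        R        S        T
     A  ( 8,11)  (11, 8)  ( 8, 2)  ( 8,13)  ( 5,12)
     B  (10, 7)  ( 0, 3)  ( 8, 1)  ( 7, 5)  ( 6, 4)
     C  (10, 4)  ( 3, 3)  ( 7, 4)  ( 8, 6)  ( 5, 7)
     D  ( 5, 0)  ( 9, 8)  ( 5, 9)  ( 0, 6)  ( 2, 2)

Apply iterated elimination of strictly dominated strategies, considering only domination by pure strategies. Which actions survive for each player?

Remaining: P1:{A,B,C} P2:{P,S,T}

P1 drop D (A beats it: P:8>5 Q:11>9 R:8>5 S:8>0 T:5>2)
P2 drop Q (P beats it: A:11>8 B:7>3 C:4>3)
P2 drop R (S beats it: A:13>2 B:5>1 C:6>4)
P1→{A,B,C} P2→{P,S,T}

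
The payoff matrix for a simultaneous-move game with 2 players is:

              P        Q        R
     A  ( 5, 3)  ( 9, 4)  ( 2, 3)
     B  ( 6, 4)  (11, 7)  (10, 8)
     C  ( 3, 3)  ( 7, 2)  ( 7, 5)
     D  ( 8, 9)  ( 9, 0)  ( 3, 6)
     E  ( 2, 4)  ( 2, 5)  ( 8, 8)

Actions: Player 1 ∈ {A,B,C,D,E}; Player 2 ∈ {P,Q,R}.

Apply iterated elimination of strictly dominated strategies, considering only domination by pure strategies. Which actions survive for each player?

Survivors P1:{B,D} P2:{P,R}

P1 drop A (B beats it: P:6>5 Q:11>9 R:10>2)
P1 drop C (B beats it: P:6>3 Q:11>7 R:10>7)
P1 drop E (B beats it: P:6>2 Q:11>2 R:10>8)
P2 drop Q (R beats it: B:8>7 D:6>0)
P1→{B,D} P2→{P,R}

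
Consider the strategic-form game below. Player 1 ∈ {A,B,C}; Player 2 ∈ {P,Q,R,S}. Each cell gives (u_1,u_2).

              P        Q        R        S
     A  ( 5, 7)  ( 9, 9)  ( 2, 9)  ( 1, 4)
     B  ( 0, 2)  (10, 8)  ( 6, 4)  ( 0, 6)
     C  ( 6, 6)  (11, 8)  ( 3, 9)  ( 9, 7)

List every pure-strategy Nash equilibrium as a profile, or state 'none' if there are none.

(A,P): not NE [P1→C gives 6>5; P2→R gives 9>7]
(A,Q): not NE [P1→C gives 11>9]
(A,R): not NE [P1→B gives 6>2]
(A,S): not NE [P1→C gives 9>1; P2→R gives 9>4]
(B,P): not NE [P1→C gives 6>0; P2→Q gives 8>2]
(B,Q): not NE [P1→C gives 11>10]
(B,R): not NE [P2→Q gives 8>4]
(B,S): not NE [P1→C gives 9>0; P2→Q gives 8>6]
(C,P): not NE [P2→R gives 9>6]
(C,Q): not NE [P2→R gives 9>8]
(C,R): not NE [P1→B gives 6>3]
(C,S): not NE [P2→R gives 9>7]

No pure NE.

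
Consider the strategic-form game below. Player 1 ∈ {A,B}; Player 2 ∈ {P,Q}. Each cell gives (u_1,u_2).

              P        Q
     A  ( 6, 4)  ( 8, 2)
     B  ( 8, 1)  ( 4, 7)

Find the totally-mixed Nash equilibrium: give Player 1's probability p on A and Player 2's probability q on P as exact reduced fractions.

p=3/4, q=2/3

P1 indiff ⇒ q·6+(1-q)·8 = q·8+(1-q)·4 ⇒ q(-2) = (1-q)(-4) ⇒ q = 2/3
P2 indiff ⇒ p·4+(1-p)·1 = p·2+(1-p)·7 ⇒ p(2) = (1-p)(6) ⇒ p = 3/4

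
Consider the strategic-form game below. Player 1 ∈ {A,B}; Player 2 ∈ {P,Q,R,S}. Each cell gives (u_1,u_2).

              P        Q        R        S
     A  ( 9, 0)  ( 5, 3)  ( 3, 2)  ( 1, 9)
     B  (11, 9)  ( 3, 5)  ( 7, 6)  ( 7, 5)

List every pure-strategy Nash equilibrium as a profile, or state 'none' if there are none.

(A,P): not NE [P1→B gives 11>9; P2→S gives 9>0]
(A,Q): not NE [P2→S gives 9>3]
(A,R): not NE [P1→B gives 7>3; P2→S gives 9>2]
(A,S): not NE [P1→B gives 7>1]
(B,P): NE
(B,Q): not NE [P1→A gives 5>3; P2→P gives 9>5]
(B,R): not NE [P2→P gives 9>6]
(B,S): not NE [P2→P gives 9>5]

PSNE = {(B,P)}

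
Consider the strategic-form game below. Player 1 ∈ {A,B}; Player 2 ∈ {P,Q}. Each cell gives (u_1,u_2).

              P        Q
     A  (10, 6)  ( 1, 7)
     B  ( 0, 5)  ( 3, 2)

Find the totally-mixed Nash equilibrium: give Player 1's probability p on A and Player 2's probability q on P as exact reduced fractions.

P1 indiff ⇒ q·10+(1-q)·1 = q·0+(1-q)·3 ⇒ q(10) = (1-q)(2) ⇒ q = 1/6
P2 indiff ⇒ p·6+(1-p)·5 = p·7+(1-p)·2 ⇒ p(-1) = (1-p)(-3) ⇒ p = 3/4

P1 mixes 3/4 on A; P2 mixes 1/6 on P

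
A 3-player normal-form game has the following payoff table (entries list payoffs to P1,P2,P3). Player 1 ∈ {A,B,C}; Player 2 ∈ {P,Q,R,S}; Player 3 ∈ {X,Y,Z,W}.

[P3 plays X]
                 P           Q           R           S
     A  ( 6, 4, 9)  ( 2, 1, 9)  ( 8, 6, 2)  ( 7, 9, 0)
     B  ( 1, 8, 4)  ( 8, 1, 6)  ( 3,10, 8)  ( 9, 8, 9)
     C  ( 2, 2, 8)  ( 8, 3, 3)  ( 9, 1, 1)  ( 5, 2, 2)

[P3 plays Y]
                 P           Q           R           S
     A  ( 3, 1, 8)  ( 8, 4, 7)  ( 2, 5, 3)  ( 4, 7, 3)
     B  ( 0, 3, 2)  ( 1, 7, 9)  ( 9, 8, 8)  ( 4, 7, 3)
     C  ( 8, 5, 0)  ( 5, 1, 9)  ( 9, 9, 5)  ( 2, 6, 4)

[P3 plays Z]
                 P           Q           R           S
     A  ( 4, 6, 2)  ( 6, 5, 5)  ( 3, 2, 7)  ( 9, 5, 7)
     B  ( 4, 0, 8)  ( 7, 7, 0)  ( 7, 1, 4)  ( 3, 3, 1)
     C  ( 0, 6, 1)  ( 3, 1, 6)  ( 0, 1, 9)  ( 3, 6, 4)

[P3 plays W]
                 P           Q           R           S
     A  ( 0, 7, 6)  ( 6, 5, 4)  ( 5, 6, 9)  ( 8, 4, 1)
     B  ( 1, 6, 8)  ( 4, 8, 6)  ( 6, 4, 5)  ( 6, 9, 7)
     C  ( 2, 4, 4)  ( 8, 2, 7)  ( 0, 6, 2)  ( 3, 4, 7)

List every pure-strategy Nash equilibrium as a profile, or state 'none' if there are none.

(A,P,X): not NE [P2→S gives 9>4]
(A,P,Y): not NE [P1→C gives 8>3; P2→S gives 7>1; P3→X gives 9>8]
(A,P,Z): not NE [P3→X gives 9>2]
(A,P,W): not NE [P1→C gives 2>0; P3→X gives 9>6]
(A,Q,X): not NE [P1→C gives 8>2; P2→S gives 9>1]
(A,Q,Y): not NE [P2→S gives 7>4; P3→X gives 9>7]
(A,Q,Z): not NE [P1→B gives 7>6; P2→P gives 6>5; P3→X gives 9>5]
(A,Q,W): not NE [P1→C gives 8>6; P2→P gives 7>5; P3→X gives 9>4]
(A,R,X): not NE [P1→C gives 9>8; P2→S gives 9>6; P3→W gives 9>2]
(A,R,Y): not NE [P1→C gives 9>2; P2→S gives 7>5; P3→W gives 9>3]
(A,R,Z): not NE [P1→B gives 7>3; P2→P gives 6>2; P3→W gives 9>7]
(A,R,W): not NE [P1→B gives 6>5; P2→P gives 7>6]
(A,S,X): not NE [P1→B gives 9>7; P3→Z gives 7>0]
(A,S,Y): not NE [P3→Z gives 7>3]
(A,S,Z): not NE [P2→P gives 6>5]
(A,S,W): not NE [P2→P gives 7>4; P3→Z gives 7>1]
(B,P,X): not NE [P1→A gives 6>1; P2→R gives 10>8; P3→W gives 8>4]
(B,P,Y): not NE [P1→C gives 8>0; P2→R gives 8>3; P3→W gives 8>2]
(B,P,Z): not NE [P2→Q gives 7>0]
(B,P,W): not NE [P1→C gives 2>1; P2→S gives 9>6]
(B,Q,X): not NE [P2→R gives 10>1; P3→Y gives 9>6]
(B,Q,Y): not NE [P1→A gives 8>1; P2→R gives 8>7]
(B,Q,Z): not NE [P3→Y gives 9>0]
(B,Q,W): not NE [P1→C gives 8>4; P2→S gives 9>8; P3→Y gives 9>6]
(B,R,X): not NE [P1→C gives 9>3]
(B,R,Y): NE
(B,R,Z): not NE [P2→Q gives 7>1; P3→Y gives 8>4]
(B,R,W): not NE [P2→S gives 9>4; P3→Y gives 8>5]
(B,S,X): not NE [P2→R gives 10>8]
(B,S,Y): not NE [P2→R gives 8>7; P3→X gives 9>3]
(B,S,Z): not NE [P1→A gives 9>3; P2→Q gives 7>3; P3→X gives 9>1]
(B,S,W): not NE [P1→A gives 8>6; P3→X gives 9>7]
(C,P,X): not NE [P1→A gives 6>2; P2→Q gives 3>2]
(C,P,Y): not NE [P2→R gives 9>5; P3→X gives 8>0]
(C,P,Z): not NE [P1→B gives 4>0; P3→X gives 8>1]
(C,P,W): not NE [P2→R gives 6>4; P3→X gives 8>4]
(C,Q,X): not NE [P3→Y gives 9>3]
(C,Q,Y): not NE [P1→A gives 8>5; P2→R gives 9>1]
(C,Q,Z): not NE [P1→B gives 7>3; P2→S gives 6>1; P3→Y gives 9>6]
(C,Q,W): not NE [P2→R gives 6>2; P3→Y gives 9>7]
(C,R,X): not NE [P2→Q gives 3>1; P3→Z gives 9>1]
(C,R,Y): not NE [P3→Z gives 9>5]
(C,R,Z): not NE [P1→B gives 7>0; P2→S gives 6>1]
(C,R,W): not NE [P1→B gives 6>0; P3→Z gives 9>2]
(C,S,X): not NE [P1→B gives 9>5; P2→Q gives 3>2; P3→W gives 7>2]
(C,S,Y): not NE [P1→B gives 4>2; P2→R gives 9>6; P3→W gives 7>4]
(C,S,Z): not NE [P1→A gives 9>3; P3→W gives 7>4]
(C,S,W): not NE [P1→A gives 8>3; P2→R gives 6>4]

Nash profiles: (B,R,Y)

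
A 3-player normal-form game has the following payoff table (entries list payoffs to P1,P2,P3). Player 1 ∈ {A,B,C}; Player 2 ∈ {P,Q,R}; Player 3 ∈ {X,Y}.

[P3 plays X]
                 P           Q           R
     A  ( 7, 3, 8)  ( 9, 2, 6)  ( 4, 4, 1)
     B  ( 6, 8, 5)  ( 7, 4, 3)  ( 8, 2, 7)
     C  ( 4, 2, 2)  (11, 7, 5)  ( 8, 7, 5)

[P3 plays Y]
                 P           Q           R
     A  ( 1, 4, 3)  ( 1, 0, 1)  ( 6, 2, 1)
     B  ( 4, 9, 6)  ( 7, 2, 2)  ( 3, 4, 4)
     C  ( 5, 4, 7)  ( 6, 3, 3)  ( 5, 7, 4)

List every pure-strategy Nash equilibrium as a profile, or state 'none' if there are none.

Nash profiles: (C,Q,X), (C,R,X)

(A,P,X): not NE [P2→R gives 4>3]
(A,P,Y): not NE [P1→C gives 5>1; P3→X gives 8>3]
(A,Q,X): not NE [P1→C gives 11>9; P2→R gives 4>2]
(A,Q,Y): not NE [P1→B gives 7>1; P2→P gives 4>0; P3→X gives 6>1]
(A,R,X): not NE [P1→C gives 8>4]
(A,R,Y): not NE [P2→P gives 4>2]
(B,P,X): not NE [P1→A gives 7>6; P3→Y gives 6>5]
(B,P,Y): not NE [P1→C gives 5>4]
(B,Q,X): not NE [P1→C gives 11>7; P2→P gives 8>4]
(B,Q,Y): not NE [P2→P gives 9>2; P3→X gives 3>2]
(B,R,X): not NE [P2→P gives 8>2]
(B,R,Y): not NE [P1→A gives 6>3; P2→P gives 9>4; P3→X gives 7>4]
(C,P,X): not NE [P1→A gives 7>4; P2→R gives 7>2; P3→Y gives 7>2]
(C,P,Y): not NE [P2→R gives 7>4]
(C,Q,X): NE
(C,Q,Y): not NE [P1→B gives 7>6; P2→R gives 7>3; P3→X gives 5>3]
(C,R,X): NE
(C,R,Y): not NE [P1→A gives 6>5; P3→X gives 5>4]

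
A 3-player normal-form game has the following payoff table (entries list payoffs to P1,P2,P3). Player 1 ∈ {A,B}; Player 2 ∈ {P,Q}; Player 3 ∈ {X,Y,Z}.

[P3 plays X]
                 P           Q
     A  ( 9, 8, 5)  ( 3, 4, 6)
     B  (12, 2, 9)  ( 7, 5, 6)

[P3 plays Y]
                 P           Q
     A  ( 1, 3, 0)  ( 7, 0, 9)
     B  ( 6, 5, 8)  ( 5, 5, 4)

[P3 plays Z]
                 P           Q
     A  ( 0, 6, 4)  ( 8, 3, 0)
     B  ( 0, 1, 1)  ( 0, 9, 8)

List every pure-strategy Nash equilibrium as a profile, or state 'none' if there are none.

(A,P,X): not NE [P1→B gives 12>9]
(A,P,Y): not NE [P1→B gives 6>1; P3→X gives 5>0]
(A,P,Z): not NE [P3→X gives 5>4]
(A,Q,X): not NE [P1→B gives 7>3; P2→P gives 8>4; P3→Y gives 9>6]
(A,Q,Y): not NE [P2→P gives 3>0]
(A,Q,Z): not NE [P2→P gives 6>3; P3→Y gives 9>0]
(B,P,X): not NE [P2→Q gives 5>2]
(B,P,Y): not NE [P3→X gives 9>8]
(B,P,Z): not NE [P2→Q gives 9>1; P3→X gives 9>1]
(B,Q,X): not NE [P3→Z gives 8>6]
(B,Q,Y): not NE [P1→A gives 7>5; P3→Z gives 8>4]
(B,Q,Z): not NE [P1→A gives 8>0]

PSNE: ∅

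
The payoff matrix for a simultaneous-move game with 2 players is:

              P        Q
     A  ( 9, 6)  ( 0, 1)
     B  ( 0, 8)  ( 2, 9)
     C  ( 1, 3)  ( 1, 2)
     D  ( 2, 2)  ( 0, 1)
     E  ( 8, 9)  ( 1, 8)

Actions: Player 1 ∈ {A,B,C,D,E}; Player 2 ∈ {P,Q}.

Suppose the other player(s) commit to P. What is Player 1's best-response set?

P1 best: {A}

u_1(A vs P) = 9
u_1(B vs P) = 0
u_1(C vs P) = 1
u_1(D vs P) = 2
u_1(E vs P) = 8
max payoff 9 at {A}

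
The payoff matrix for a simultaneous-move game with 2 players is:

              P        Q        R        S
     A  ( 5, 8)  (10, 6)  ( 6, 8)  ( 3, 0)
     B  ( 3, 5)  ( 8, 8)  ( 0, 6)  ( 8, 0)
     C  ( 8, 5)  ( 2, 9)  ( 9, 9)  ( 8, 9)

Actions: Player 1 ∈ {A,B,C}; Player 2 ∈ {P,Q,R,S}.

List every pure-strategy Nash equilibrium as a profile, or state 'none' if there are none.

Nash profiles: (C,R), (C,S)

(A,P): not NE [P1→C gives 8>5]
(A,Q): not NE [P2→R gives 8>6]
(A,R): not NE [P1→C gives 9>6]
(A,S): not NE [P1→C gives 8>3; P2→R gives 8>0]
(B,P): not NE [P1→C gives 8>3; P2→Q gives 8>5]
(B,Q): not NE [P1→A gives 10>8]
(B,R): not NE [P1→C gives 9>0; P2→Q gives 8>6]
(B,S): not NE [P2→Q gives 8>0]
(C,P): not NE [P2→S gives 9>5]
(C,Q): not NE [P1→A gives 10>2]
(C,R): NE
(C,S): NE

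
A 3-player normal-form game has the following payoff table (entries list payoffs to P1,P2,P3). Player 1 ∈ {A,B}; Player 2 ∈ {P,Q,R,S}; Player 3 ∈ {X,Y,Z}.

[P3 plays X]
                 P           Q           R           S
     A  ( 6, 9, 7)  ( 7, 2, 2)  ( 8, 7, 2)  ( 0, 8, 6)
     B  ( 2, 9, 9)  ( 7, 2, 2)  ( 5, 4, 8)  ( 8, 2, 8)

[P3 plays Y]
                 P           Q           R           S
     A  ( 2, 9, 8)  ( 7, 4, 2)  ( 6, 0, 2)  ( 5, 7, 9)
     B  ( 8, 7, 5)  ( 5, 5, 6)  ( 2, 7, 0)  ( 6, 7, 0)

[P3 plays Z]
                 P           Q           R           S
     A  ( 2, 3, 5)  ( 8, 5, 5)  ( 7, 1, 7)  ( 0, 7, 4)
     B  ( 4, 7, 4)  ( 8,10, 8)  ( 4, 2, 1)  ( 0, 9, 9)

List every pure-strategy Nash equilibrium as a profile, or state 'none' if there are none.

(A,P,X): not NE [P3→Y gives 8>7]
(A,P,Y): not NE [P1→B gives 8>2]
(A,P,Z): not NE [P1→B gives 4>2; P2→S gives 7>3; P3→Y gives 8>5]
(A,Q,X): not NE [P2→P gives 9>2; P3→Z gives 5>2]
(A,Q,Y): not NE [P2→P gives 9>4; P3→Z gives 5>2]
(A,Q,Z): not NE [P2→S gives 7>5]
(A,R,X): not NE [P2→P gives 9>7; P3→Z gives 7>2]
(A,R,Y): not NE [P2→P gives 9>0; P3→Z gives 7>2]
(A,R,Z): not NE [P2→S gives 7>1]
(A,S,X): not NE [P1→B gives 8>0; P2→P gives 9>8; P3→Y gives 9>6]
(A,S,Y): not NE [P1→B gives 6>5; P2→P gives 9>7]
(A,S,Z): not NE [P3→Y gives 9>4]
(B,P,X): not NE [P1→A gives 6>2]
(B,P,Y): not NE [P3→X gives 9>5]
(B,P,Z): not NE [P2→Q gives 10>7; P3→X gives 9>4]
(B,Q,X): not NE [P2→P gives 9>2; P3→Z gives 8>2]
(B,Q,Y): not NE [P1→A gives 7>5; P2→S gives 7>5; P3→Z gives 8>6]
(B,Q,Z): NE
(B,R,X): not NE [P1→A gives 8>5; P2→P gives 9>4]
(B,R,Y): not NE [P1→A gives 6>2; P3→X gives 8>0]
(B,R,Z): not NE [P1→A gives 7>4; P2→Q gives 10>2; P3→X gives 8>1]
(B,S,X): not NE [P2→P gives 9>2; P3→Z gives 9>8]
(B,S,Y): not NE [P3→Z gives 9>0]
(B,S,Z): not NE [P2→Q gives 10>9]

NE set: (B,Q,Z)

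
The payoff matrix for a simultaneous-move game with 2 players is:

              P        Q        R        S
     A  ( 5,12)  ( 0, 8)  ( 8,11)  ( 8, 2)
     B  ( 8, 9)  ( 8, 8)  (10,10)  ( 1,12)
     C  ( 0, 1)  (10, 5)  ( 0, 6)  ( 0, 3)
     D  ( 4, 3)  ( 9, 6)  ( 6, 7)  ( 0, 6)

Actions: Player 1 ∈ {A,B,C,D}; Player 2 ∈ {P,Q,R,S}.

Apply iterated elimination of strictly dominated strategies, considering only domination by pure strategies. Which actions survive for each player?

P2 drop Q (R beats it: A:11>8 B:10>8 C:6>5 D:7>6)
P1 drop C (A beats it: P:5>0 R:8>0 S:8>0)
P1 drop D (A beats it: P:5>4 R:8>6 S:8>0)
P1→{A,B} P2→{P,R,S}

Remaining: P1:{A,B} P2:{P,R,S}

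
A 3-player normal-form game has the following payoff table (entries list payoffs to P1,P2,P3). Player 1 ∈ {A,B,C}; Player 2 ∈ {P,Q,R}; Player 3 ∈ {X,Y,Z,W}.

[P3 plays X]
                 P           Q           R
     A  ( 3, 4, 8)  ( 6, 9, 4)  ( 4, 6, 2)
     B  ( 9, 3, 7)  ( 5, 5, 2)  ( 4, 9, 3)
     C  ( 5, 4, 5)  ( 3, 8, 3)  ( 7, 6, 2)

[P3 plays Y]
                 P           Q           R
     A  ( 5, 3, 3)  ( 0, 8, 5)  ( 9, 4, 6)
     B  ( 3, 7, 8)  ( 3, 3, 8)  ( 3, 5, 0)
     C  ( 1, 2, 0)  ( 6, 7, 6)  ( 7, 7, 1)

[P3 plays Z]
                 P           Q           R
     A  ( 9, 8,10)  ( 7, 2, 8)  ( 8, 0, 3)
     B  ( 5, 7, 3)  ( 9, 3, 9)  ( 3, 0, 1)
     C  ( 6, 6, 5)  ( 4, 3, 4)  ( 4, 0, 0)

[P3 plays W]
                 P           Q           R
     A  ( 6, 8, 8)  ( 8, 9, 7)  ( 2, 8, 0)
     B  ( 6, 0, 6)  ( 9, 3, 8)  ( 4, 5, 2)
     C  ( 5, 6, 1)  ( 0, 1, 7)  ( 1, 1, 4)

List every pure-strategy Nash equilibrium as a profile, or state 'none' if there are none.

(A,P,X): not NE [P1→B gives 9>3; P2→Q gives 9>4; P3→Z gives 10>8]
(A,P,Y): not NE [P2→Q gives 8>3; P3→Z gives 10>3]
(A,P,Z): NE
(A,P,W): not NE [P2→Q gives 9>8; P3→Z gives 10>8]
(A,Q,X): not NE [P3→Z gives 8>4]
(A,Q,Y): not NE [P1→C gives 6>0; P3→Z gives 8>5]
(A,Q,Z): not NE [P1→B gives 9>7; P2→P gives 8>2]
(A,Q,W): not NE [P1→B gives 9>8; P3→Z gives 8>7]
(A,R,X): not NE [P1→C gives 7>4; P2→Q gives 9>6; P3→Y gives 6>2]
(A,R,Y): not NE [P2→Q gives 8>4]
(A,R,Z): not NE [P2→P gives 8>0; P3→Y gives 6>3]
(A,R,W): not NE [P1→B gives 4>2; P2→Q gives 9>8; P3→Y gives 6>0]
(B,P,X): not NE [P2→R gives 9>3; P3→Y gives 8>7]
(B,P,Y): not NE [P1→A gives 5>3]
(B,P,Z): not NE [P1→A gives 9>5; P3→Y gives 8>3]
(B,P,W): not NE [P2→R gives 5>0; P3→Y gives 8>6]
(B,Q,X): not NE [P1→A gives 6>5; P2→R gives 9>5; P3→Z gives 9>2]
(B,Q,Y): not NE [P1→C gives 6>3; P2→P gives 7>3; P3→Z gives 9>8]
(B,Q,Z): not NE [P2→P gives 7>3]
(B,Q,W): not NE [P2→R gives 5>3; P3→Z gives 9>8]
(B,R,X): not NE [P1→C gives 7>4]
(B,R,Y): not NE [P1→A gives 9>3; P2→P gives 7>5; P3→X gives 3>0]
(B,R,Z): not NE [P1→A gives 8>3; P2→P gives 7>0; P3→X gives 3>1]
(B,R,W): not NE [P3→X gives 3>2]
(C,P,X): not NE [P1→B gives 9>5; P2→Q gives 8>4]
(C,P,Y): not NE [P1→A gives 5>1; P2→R gives 7>2; P3→Z gives 5>0]
(C,P,Z): not NE [P1→A gives 9>6]
(C,P,W): not NE [P1→B gives 6>5; P3→Z gives 5>1]
(C,Q,X): not NE [P1→A gives 6>3; P3→W gives 7>3]
(C,Q,Y): not NE [P3→W gives 7>6]
(C,Q,Z): not NE [P1→B gives 9>4; P2→P gives 6>3; P3→W gives 7>4]
(C,Q,W): not NE [P1→B gives 9>0; P2→P gives 6>1]
(C,R,X): not NE [P2→Q gives 8>6; P3→W gives 4>2]
(C,R,Y): not NE [P1→A gives 9>7; P3→W gives 4>1]
(C,R,Z): not NE [P1→A gives 8>4; P2→P gives 6>0; P3→W gives 4>0]
(C,R,W): not NE [P1→B gives 4>1; P2→P gives 6>1]

NE set: (A,P,Z)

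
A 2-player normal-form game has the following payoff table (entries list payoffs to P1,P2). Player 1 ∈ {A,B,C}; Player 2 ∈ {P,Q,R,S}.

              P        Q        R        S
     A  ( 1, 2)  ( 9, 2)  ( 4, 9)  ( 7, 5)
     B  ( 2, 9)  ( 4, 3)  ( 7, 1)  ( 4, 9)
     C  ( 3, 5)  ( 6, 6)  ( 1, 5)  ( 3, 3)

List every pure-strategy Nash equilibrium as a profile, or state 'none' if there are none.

(A,P): not NE [P1→C gives 3>1; P2→R gives 9>2]
(A,Q): not NE [P2→R gives 9>2]
(A,R): not NE [P1→B gives 7>4]
(A,S): not NE [P2→R gives 9>5]
(B,P): not NE [P1→C gives 3>2]
(B,Q): not NE [P1→A gives 9>4; P2→S gives 9>3]
(B,R): not NE [P2→S gives 9>1]
(B,S): not NE [P1→A gives 7>4]
(C,P): not NE [P2→Q gives 6>5]
(C,Q): not NE [P1→A gives 9>6]
(C,R): not NE [P1→B gives 7>1; P2→Q gives 6>5]
(C,S): not NE [P1→A gives 7>3; P2→Q gives 6>3]

No pure NE.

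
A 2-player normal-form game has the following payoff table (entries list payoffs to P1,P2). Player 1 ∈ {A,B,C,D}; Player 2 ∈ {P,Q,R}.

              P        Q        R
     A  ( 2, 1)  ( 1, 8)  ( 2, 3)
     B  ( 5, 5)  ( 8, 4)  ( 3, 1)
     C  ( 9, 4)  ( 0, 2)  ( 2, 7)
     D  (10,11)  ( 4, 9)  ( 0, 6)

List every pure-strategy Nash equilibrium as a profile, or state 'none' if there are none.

(A,P): not NE [P1→D gives 10>2; P2→Q gives 8>1]
(A,Q): not NE [P1→B gives 8>1]
(A,R): not NE [P1→B gives 3>2; P2→Q gives 8>3]
(B,P): not NE [P1→D gives 10>5]
(B,Q): not NE [P2→P gives 5>4]
(B,R): not NE [P2→P gives 5>1]
(C,P): not NE [P1→D gives 10>9; P2→R gives 7>4]
(C,Q): not NE [P1→B gives 8>0; P2→R gives 7>2]
(C,R): not NE [P1→B gives 3>2]
(D,P): NE
(D,Q): not NE [P1→B gives 8>4; P2→P gives 11>9]
(D,R): not NE [P1→B gives 3>0; P2→P gives 11>6]

NE set: (D,P)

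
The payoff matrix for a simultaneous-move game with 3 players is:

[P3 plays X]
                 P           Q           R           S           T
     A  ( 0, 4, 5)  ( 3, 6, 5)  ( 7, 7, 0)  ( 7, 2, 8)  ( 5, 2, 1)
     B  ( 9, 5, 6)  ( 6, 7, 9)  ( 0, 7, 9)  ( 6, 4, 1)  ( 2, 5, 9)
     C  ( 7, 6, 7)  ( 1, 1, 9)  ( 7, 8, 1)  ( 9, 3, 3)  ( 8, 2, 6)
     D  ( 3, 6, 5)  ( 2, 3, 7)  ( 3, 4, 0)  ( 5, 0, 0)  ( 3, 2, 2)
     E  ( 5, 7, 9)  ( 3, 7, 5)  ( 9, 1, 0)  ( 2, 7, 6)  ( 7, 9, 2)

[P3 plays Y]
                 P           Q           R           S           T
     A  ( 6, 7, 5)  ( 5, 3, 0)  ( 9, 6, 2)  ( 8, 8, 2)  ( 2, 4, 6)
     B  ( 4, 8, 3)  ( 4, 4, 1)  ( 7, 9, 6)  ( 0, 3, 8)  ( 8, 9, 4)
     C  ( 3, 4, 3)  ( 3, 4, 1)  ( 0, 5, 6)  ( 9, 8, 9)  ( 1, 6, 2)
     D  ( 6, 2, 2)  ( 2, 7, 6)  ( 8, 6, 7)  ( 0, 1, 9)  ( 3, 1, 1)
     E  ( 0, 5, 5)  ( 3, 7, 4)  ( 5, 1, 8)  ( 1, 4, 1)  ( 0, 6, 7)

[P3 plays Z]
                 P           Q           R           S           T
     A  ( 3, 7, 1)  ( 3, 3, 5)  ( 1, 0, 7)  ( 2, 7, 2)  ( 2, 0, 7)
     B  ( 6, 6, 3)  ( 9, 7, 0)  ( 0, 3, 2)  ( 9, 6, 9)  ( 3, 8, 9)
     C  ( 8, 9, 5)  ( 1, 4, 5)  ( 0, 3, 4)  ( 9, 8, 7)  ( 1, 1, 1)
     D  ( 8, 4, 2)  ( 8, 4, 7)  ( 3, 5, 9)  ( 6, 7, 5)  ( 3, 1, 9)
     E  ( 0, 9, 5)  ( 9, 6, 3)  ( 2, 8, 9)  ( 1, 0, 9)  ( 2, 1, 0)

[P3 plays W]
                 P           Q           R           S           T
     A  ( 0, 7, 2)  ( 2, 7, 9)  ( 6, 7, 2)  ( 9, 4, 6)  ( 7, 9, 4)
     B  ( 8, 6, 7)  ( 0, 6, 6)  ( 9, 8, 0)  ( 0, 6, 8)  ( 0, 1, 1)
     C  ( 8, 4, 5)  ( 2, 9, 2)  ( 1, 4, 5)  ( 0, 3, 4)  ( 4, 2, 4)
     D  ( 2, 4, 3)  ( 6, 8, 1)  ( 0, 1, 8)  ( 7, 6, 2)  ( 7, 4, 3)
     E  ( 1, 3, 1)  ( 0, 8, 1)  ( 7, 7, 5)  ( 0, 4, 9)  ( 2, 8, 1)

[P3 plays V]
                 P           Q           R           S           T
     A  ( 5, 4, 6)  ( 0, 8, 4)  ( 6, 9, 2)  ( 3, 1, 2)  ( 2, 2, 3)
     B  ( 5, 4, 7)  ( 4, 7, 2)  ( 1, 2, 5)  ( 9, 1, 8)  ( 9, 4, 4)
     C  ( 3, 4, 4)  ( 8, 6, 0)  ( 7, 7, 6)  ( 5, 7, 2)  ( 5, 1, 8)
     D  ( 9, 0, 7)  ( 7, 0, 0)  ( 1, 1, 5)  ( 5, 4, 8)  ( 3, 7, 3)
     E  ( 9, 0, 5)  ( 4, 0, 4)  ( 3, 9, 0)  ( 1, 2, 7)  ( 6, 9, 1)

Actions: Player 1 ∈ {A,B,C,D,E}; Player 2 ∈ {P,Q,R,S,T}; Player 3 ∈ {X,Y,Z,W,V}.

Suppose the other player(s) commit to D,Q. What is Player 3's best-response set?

argmax u_3 = {X,Z}

u_3(X vs D,Q) = 7
u_3(Y vs D,Q) = 6
u_3(Z vs D,Q) = 7
u_3(W vs D,Q) = 1
u_3(V vs D,Q) = 0
max payoff 7 at {X,Z}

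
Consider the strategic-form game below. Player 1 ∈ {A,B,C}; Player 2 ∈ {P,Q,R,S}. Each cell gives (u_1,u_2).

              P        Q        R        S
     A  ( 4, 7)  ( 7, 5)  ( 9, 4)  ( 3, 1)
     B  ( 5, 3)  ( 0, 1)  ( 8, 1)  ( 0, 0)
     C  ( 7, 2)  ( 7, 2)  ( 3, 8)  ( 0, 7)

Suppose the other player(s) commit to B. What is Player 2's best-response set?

u_2(P vs B) = 3
u_2(Q vs B) = 1
u_2(R vs B) = 1
u_2(S vs B) = 0
max payoff 3 at {P}

BR_2 = {P}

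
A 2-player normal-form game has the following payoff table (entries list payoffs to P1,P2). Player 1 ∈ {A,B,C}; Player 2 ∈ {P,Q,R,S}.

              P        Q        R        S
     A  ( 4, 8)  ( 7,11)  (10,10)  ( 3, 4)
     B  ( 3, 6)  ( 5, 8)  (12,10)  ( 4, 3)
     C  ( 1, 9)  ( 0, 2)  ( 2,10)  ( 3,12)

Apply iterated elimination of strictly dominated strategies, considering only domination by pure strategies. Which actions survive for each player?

Remaining: P1:{A,B} P2:{Q,R}

P1 drop C (B beats it: P:3>1 Q:5>0 R:12>2 S:4>3)
P2 drop P (Q beats it: A:11>8 B:8>6)
P2 drop S (Q beats it: A:11>4 B:8>3)
P1→{A,B} P2→{Q,R}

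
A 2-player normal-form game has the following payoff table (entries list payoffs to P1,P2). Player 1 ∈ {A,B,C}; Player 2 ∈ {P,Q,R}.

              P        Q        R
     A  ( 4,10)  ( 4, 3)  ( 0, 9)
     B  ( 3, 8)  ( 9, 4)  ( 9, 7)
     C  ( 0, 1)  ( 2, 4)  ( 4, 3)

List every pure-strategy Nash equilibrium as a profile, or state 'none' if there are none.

NE set: (A,P)

(A,P): NE
(A,Q): not NE [P1→B gives 9>4; P2→P gives 10>3]
(A,R): not NE [P1→B gives 9>0; P2→P gives 10>9]
(B,P): not NE [P1→A gives 4>3]
(B,Q): not NE [P2→P gives 8>4]
(B,R): not NE [P2→P gives 8>7]
(C,P): not NE [P1→A gives 4>0; P2→Q gives 4>1]
(C,Q): not NE [P1→B gives 9>2]
(C,R): not NE [P1→B gives 9>4; P2→Q gives 4>3]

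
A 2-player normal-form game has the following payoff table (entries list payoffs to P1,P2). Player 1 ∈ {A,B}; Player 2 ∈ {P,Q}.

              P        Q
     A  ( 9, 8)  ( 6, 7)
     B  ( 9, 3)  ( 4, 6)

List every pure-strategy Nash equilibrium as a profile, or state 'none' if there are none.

(A,P): NE
(A,Q): not NE [P2→P gives 8>7]
(B,P): not NE [P2→Q gives 6>3]
(B,Q): not NE [P1→A gives 6>4]

Nash profiles: (A,P)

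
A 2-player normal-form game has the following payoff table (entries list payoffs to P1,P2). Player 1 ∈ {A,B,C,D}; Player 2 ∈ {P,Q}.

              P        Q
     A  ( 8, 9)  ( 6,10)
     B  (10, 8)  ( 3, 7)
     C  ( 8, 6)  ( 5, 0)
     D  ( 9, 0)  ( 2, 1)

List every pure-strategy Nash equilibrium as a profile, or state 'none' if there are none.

Nash profiles: (A,Q), (B,P)

(A,P): not NE [P1→B gives 10>8; P2→Q gives 10>9]
(A,Q): NE
(B,P): NE
(B,Q): not NE [P1→A gives 6>3; P2→P gives 8>7]
(C,P): not NE [P1→B gives 10>8]
(C,Q): not NE [P1→A gives 6>5; P2→P gives 6>0]
(D,P): not NE [P1→B gives 10>9; P2→Q gives 1>0]
(D,Q): not NE [P1→A gives 6>2]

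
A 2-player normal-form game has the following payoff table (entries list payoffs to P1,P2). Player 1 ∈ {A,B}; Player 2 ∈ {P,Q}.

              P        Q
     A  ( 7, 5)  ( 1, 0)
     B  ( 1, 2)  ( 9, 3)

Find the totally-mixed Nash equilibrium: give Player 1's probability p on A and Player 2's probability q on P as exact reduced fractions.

P1 indiff ⇒ q·7+(1-q)·1 = q·1+(1-q)·9 ⇒ q(6) = (1-q)(8) ⇒ q = 4/7
P2 indiff ⇒ p·5+(1-p)·2 = p·0+(1-p)·3 ⇒ p(5) = (1-p)(1) ⇒ p = 1/6

P1 mixes 1/6 on A; P2 mixes 4/7 on P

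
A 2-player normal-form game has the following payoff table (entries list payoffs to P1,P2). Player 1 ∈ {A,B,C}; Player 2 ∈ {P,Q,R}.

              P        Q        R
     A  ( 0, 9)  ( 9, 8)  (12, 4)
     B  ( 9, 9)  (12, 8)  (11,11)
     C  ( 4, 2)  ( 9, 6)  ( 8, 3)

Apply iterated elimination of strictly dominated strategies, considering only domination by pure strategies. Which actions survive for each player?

Remaining: P1:{A,B} P2:{P,R}

P1 drop C (B beats it: P:9>4 Q:12>9 R:11>8)
P2 drop Q (P beats it: A:9>8 B:9>8)
P1→{A,B} P2→{P,R}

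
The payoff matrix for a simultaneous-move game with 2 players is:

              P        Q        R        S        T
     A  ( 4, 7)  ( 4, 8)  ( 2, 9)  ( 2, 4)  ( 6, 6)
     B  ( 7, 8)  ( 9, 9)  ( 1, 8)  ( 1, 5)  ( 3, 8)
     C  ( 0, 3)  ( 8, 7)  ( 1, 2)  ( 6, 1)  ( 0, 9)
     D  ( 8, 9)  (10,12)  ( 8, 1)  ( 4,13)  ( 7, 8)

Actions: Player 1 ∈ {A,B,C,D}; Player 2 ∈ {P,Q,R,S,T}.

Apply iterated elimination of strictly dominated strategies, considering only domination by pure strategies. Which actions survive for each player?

Survivors P1:{C,D} P2:{Q,S,T}

P1 drop A (D beats it: P:8>4 Q:10>4 R:8>2 S:4>2 T:7>6)
P1 drop B (D beats it: P:8>7 Q:10>9 R:8>1 S:4>1 T:7>3)
P2 drop P (Q beats it: C:7>3 D:12>9)
P2 drop R (Q beats it: C:7>2 D:12>1)
P1→{C,D} P2→{Q,S,T}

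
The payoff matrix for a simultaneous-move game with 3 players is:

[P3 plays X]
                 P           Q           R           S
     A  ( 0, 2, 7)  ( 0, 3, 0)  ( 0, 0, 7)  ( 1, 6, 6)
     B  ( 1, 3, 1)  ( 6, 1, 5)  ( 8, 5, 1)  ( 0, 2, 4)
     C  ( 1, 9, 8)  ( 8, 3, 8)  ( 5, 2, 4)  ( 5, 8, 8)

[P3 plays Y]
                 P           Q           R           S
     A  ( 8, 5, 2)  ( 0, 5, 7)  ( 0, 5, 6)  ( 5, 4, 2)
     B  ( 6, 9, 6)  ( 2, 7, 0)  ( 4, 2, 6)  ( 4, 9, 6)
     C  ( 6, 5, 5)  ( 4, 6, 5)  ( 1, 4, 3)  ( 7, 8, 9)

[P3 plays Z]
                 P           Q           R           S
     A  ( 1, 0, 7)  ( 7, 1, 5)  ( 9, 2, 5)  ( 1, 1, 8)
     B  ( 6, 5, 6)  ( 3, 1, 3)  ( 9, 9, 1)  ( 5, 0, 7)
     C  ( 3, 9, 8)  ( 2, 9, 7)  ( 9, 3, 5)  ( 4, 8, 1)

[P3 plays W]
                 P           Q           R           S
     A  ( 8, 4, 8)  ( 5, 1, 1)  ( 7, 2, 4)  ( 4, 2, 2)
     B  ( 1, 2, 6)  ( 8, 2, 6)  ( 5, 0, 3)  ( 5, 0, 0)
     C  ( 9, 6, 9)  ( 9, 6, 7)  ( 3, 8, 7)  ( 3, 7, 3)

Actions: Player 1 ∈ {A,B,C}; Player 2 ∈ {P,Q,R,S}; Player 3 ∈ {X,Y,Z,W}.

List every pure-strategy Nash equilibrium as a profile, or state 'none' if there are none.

(A,P,X): not NE [P1→C gives 1>0; P2→S gives 6>2; P3→W gives 8>7]
(A,P,Y): not NE [P3→W gives 8>2]
(A,P,Z): not NE [P1→B gives 6>1; P2→R gives 2>0; P3→W gives 8>7]
(A,P,W): not NE [P1→C gives 9>8]
(A,Q,X): not NE [P1→C gives 8>0; P2→S gives 6>3; P3→Y gives 7>0]
(A,Q,Y): not NE [P1→C gives 4>0]
(A,Q,Z): not NE [P2→R gives 2>1; P3→Y gives 7>5]
(A,Q,W): not NE [P1→C gives 9>5; P2→P gives 4>1; P3→Y gives 7>1]
(A,R,X): not NE [P1→B gives 8>0; P2→S gives 6>0]
(A,R,Y): not NE [P1→B gives 4>0; P3→X gives 7>6]
(A,R,Z): not NE [P3→X gives 7>5]
(A,R,W): not NE [P2→P gives 4>2; P3→X gives 7>4]
(A,S,X): not NE [P1→C gives 5>1; P3→Z gives 8>6]
(A,S,Y): not NE [P1→C gives 7>5; P2→R gives 5>4; P3→Z gives 8>2]
(A,S,Z): not NE [P1→B gives 5>1; P2→R gives 2>1]
(A,S,W): not NE [P1→B gives 5>4; P2→P gives 4>2; P3→Z gives 8>2]
(B,P,X): not NE [P2→R gives 5>3; P3→W gives 6>1]
(B,P,Y): not NE [P1→A gives 8>6]
(B,P,Z): not NE [P2→R gives 9>5]
(B,P,W): not NE [P1→C gives 9>1]
(B,Q,X): not NE [P1→C gives 8>6; P2→R gives 5>1; P3→W gives 6>5]
(B,Q,Y): not NE [P1→C gives 4>2; P2→S gives 9>7; P3→W gives 6>0]
(B,Q,Z): not NE [P1→A gives 7>3; P2→R gives 9>1; P3→W gives 6>3]
(B,Q,W): not NE [P1→C gives 9>8]
(B,R,X): not NE [P3→Y gives 6>1]
(B,R,Y): not NE [P2→S gives 9>2]
(B,R,Z): not NE [P3→Y gives 6>1]
(B,R,W): not NE [P1→A gives 7>5; P2→Q gives 2>0; P3→Y gives 6>3]
(B,S,X): not NE [P1→C gives 5>0; P2→R gives 5>2; P3→Z gives 7>4]
(B,S,Y): not NE [P1→C gives 7>4; P3→Z gives 7>6]
(B,S,Z): not NE [P2→R gives 9>0]
(B,S,W): not NE [P2→Q gives 2>0; P3→Z gives 7>0]
(C,P,X): not NE [P3→W gives 9>8]
(C,P,Y): not NE [P1→A gives 8>6; P2→S gives 8>5; P3→W gives 9>5]
(C,P,Z): not NE [P1→B gives 6>3; P3→W gives 9>8]
(C,P,W): not NE [P2→R gives 8>6]
(C,Q,X): not NE [P2→P gives 9>3]
(C,Q,Y): not NE [P2→S gives 8>6; P3→X gives 8>5]
(C,Q,Z): not NE [P1→A gives 7>2; P3→X gives 8>7]
(C,Q,W): not NE [P2→R gives 8>6; P3→X gives 8>7]
(C,R,X): not NE [P1→B gives 8>5; P2→P gives 9>2; P3→W gives 7>4]
(C,R,Y): not NE [P1→B gives 4>1; P2→S gives 8>4; P3→W gives 7>3]
(C,R,Z): not NE [P2→Q gives 9>3; P3→W gives 7>5]
(C,R,W): not NE [P1→A gives 7>3]
(C,S,X): not NE [P2→P gives 9>8; P3→Y gives 9>8]
(C,S,Y): NE
(C,S,Z): not NE [P1→B gives 5>4; P2→Q gives 9>8; P3→Y gives 9>1]
(C,S,W): not NE [P1→B gives 5>3; P2→R gives 8>7; P3→Y gives 9>3]

Nash profiles: (C,S,Y)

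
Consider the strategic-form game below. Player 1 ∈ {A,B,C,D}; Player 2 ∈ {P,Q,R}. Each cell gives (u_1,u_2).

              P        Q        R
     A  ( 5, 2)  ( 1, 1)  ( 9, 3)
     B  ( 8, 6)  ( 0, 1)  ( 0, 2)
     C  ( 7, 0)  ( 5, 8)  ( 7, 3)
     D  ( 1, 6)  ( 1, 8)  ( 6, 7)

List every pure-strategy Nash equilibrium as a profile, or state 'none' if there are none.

PSNE = {(A,R), (B,P), (C,Q)}

(A,P): not NE [P1→B gives 8>5; P2→R gives 3>2]
(A,Q): not NE [P1→C gives 5>1; P2→R gives 3>1]
(A,R): NE
(B,P): NE
(B,Q): not NE [P1→C gives 5>0; P2→P gives 6>1]
(B,R): not NE [P1→A gives 9>0; P2→P gives 6>2]
(C,P): not NE [P1→B gives 8>7; P2→Q gives 8>0]
(C,Q): NE
(C,R): not NE [P1→A gives 9>7; P2→Q gives 8>3]
(D,P): not NE [P1→B gives 8>1; P2→Q gives 8>6]
(D,Q): not NE [P1→C gives 5>1]
(D,R): not NE [P1→A gives 9>6; P2→Q gives 8>7]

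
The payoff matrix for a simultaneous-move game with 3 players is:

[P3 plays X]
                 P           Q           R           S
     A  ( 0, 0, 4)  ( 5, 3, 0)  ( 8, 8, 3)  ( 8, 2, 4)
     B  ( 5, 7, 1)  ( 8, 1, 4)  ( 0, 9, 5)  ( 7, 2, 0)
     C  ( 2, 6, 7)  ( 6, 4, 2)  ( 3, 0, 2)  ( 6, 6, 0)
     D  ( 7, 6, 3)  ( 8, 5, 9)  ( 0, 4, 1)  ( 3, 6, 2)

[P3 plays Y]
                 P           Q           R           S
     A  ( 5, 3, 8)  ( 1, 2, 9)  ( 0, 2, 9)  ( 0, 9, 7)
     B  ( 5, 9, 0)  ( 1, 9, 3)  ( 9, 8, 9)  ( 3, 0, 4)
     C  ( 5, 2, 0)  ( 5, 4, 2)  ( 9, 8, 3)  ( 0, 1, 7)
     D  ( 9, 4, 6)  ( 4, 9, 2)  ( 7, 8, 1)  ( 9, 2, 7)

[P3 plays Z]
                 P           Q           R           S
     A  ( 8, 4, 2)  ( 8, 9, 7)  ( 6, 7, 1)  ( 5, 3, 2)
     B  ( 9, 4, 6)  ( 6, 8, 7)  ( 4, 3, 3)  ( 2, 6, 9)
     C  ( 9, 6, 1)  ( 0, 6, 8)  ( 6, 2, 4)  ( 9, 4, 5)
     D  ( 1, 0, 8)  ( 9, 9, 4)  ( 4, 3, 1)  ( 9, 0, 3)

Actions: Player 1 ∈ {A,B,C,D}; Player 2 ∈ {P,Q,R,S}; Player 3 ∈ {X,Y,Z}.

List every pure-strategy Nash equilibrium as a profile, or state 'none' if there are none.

PSNE: ∅

(A,P,X): not NE [P1→D gives 7>0; P2→R gives 8>0; P3→Y gives 8>4]
(A,P,Y): not NE [P1→D gives 9>5; P2→S gives 9>3]
(A,P,Z): not NE [P1→C gives 9>8; P2→Q gives 9>4; P3→Y gives 8>2]
(A,Q,X): not NE [P1→D gives 8>5; P2→R gives 8>3; P3→Y gives 9>0]
(A,Q,Y): not NE [P1→C gives 5>1; P2→S gives 9>2]
(A,Q,Z): not NE [P1→D gives 9>8; P3→Y gives 9>7]
(A,R,X): not NE [P3→Y gives 9>3]
(A,R,Y): not NE [P1→C gives 9>0; P2→S gives 9>2]
(A,R,Z): not NE [P2→Q gives 9>7; P3→Y gives 9>1]
(A,S,X): not NE [P2→R gives 8>2; P3→Y gives 7>4]
(A,S,Y): not NE [P1→D gives 9>0]
(A,S,Z): not NE [P1→D gives 9>5; P2→Q gives 9>3; P3→Y gives 7>2]
(B,P,X): not NE [P1→D gives 7>5; P2→R gives 9>7; P3→Z gives 6>1]
(B,P,Y): not NE [P1→D gives 9>5; P3→Z gives 6>0]
(B,P,Z): not NE [P2→Q gives 8>4]
(B,Q,X): not NE [P2→R gives 9>1; P3→Z gives 7>4]
(B,Q,Y): not NE [P1→C gives 5>1; P3→Z gives 7>3]
(B,Q,Z): not NE [P1→D gives 9>6]
(B,R,X): not NE [P1→A gives 8>0; P3→Y gives 9>5]
(B,R,Y): not NE [P2→Q gives 9>8]
(B,R,Z): not NE [P1→C gives 6>4; P2→Q gives 8>3; P3→Y gives 9>3]
(B,S,X): not NE [P1→A gives 8>7; P2→R gives 9>2; P3→Z gives 9>0]
(B,S,Y): not NE [P1→D gives 9>3; P2→Q gives 9>0; P3→Z gives 9>4]
(B,S,Z): not NE [P1→D gives 9>2; P2→Q gives 8>6]
(C,P,X): not NE [P1→D gives 7>2]
(C,P,Y): not NE [P1→D gives 9>5; P2→R gives 8>2; P3→X gives 7>0]
(C,P,Z): not NE [P3→X gives 7>1]
(C,Q,X): not NE [P1→D gives 8>6; P2→S gives 6>4; P3→Z gives 8>2]
(C,Q,Y): not NE [P2→R gives 8>4; P3→Z gives 8>2]
(C,Q,Z): not NE [P1→D gives 9>0]
(C,R,X): not NE [P1→A gives 8>3; P2→S gives 6>0; P3→Z gives 4>2]
(C,R,Y): not NE [P3→Z gives 4>3]
(C,R,Z): not NE [P2→Q gives 6>2]
(C,S,X): not NE [P1→A gives 8>6; P3→Y gives 7>0]
(C,S,Y): not NE [P1→D gives 9>0; P2→R gives 8>1]
(C,S,Z): not NE [P2→Q gives 6>4; P3→Y gives 7>5]
(D,P,X): not NE [P3→Z gives 8>3]
(D,P,Y): not NE [P2→Q gives 9>4; P3→Z gives 8>6]
(D,P,Z): not NE [P1→C gives 9>1; P2→Q gives 9>0]
(D,Q,X): not NE [P2→S gives 6>5]
(D,Q,Y): not NE [P1→C gives 5>4; P3→X gives 9>2]
(D,Q,Z): not NE [P3→X gives 9>4]
(D,R,X): not NE [P1→A gives 8>0; P2→S gives 6>4]
(D,R,Y): not NE [P1→C gives 9>7; P2→Q gives 9>8]
(D,R,Z): not NE [P1→C gives 6>4; P2→Q gives 9>3]
(D,S,X): not NE [P1→A gives 8>3; P3→Y gives 7>2]
(D,S,Y): not NE [P2→Q gives 9>2]
(D,S,Z): not NE [P2→Q gives 9>0; P3→Y gives 7>3]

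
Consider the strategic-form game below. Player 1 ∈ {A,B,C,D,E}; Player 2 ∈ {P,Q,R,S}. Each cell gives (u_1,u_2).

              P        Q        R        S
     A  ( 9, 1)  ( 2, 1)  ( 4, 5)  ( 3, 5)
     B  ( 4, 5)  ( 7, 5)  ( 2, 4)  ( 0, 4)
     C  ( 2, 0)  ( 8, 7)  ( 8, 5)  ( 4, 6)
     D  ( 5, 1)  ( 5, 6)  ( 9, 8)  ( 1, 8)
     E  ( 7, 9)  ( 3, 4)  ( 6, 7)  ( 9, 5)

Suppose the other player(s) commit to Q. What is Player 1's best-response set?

u_1(A vs Q) = 2
u_1(B vs Q) = 7
u_1(C vs Q) = 8
u_1(D vs Q) = 5
u_1(E vs Q) = 3
max payoff 8 at {C}

argmax u_1 = {C}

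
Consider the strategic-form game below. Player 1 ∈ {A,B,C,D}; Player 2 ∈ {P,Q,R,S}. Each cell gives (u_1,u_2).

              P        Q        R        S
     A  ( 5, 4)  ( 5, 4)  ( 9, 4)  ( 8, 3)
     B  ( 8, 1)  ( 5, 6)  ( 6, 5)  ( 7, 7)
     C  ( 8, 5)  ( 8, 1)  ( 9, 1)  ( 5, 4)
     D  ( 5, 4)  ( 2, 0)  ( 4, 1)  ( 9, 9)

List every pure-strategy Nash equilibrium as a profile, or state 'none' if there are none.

Nash profiles: (A,R), (C,P), (D,S)

(A,P): not NE [P1→C gives 8>5]
(A,Q): not NE [P1→C gives 8>5]
(A,R): NE
(A,S): not NE [P1→D gives 9>8; P2→R gives 4>3]
(B,P): not NE [P2→S gives 7>1]
(B,Q): not NE [P1→C gives 8>5; P2→S gives 7>6]
(B,R): not NE [P1→C gives 9>6; P2→S gives 7>5]
(B,S): not NE [P1→D gives 9>7]
(C,P): NE
(C,Q): not NE [P2→P gives 5>1]
(C,R): not NE [P2→P gives 5>1]
(C,S): not NE [P1→D gives 9>5; P2→P gives 5>4]
(D,P): not NE [P1→C gives 8>5; P2→S gives 9>4]
(D,Q): not NE [P1→C gives 8>2; P2→S gives 9>0]
(D,R): not NE [P1→C gives 9>4; P2→S gives 9>1]
(D,S): NE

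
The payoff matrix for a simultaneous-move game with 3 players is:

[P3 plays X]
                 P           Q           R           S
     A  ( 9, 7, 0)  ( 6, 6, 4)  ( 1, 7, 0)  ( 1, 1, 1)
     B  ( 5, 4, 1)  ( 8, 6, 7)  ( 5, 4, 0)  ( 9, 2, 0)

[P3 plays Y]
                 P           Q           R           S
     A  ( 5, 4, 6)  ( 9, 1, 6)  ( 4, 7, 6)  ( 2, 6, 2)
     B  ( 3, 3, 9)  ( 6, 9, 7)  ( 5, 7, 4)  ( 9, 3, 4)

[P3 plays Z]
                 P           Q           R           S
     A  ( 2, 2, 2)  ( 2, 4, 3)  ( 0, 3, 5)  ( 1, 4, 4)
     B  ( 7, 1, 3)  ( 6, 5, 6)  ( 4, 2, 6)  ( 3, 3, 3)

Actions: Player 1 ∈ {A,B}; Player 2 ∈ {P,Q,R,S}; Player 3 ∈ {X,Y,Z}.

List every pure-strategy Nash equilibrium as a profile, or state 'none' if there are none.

PSNE = {(B,Q,X)}

(A,P,X): not NE [P3→Y gives 6>0]
(A,P,Y): not NE [P2→R gives 7>4]
(A,P,Z): not NE [P1→B gives 7>2; P2→S gives 4>2; P3→Y gives 6>2]
(A,Q,X): not NE [P1→B gives 8>6; P2→R gives 7>6; P3→Y gives 6>4]
(A,Q,Y): not NE [P2→R gives 7>1]
(A,Q,Z): not NE [P1→B gives 6>2; P3→Y gives 6>3]
(A,R,X): not NE [P1→B gives 5>1; P3→Y gives 6>0]
(A,R,Y): not NE [P1→B gives 5>4]
(A,R,Z): not NE [P1→B gives 4>0; P2→S gives 4>3; P3→Y gives 6>5]
(A,S,X): not NE [P1→B gives 9>1; P2→R gives 7>1; P3→Z gives 4>1]
(A,S,Y): not NE [P1→B gives 9>2; P2→R gives 7>6; P3→Z gives 4>2]
(A,S,Z): not NE [P1→B gives 3>1]
(B,P,X): not NE [P1→A gives 9>5; P2→Q gives 6>4; P3→Y gives 9>1]
(B,P,Y): not NE [P1→A gives 5>3; P2→Q gives 9>3]
(B,P,Z): not NE [P2→Q gives 5>1; P3→Y gives 9>3]
(B,Q,X): NE
(B,Q,Y): not NE [P1→A gives 9>6]
(B,Q,Z): not NE [P3→Y gives 7>6]
(B,R,X): not NE [P2→Q gives 6>4; P3→Z gives 6>0]
(B,R,Y): not NE [P2→Q gives 9>7; P3→Z gives 6>4]
(B,R,Z): not NE [P2→Q gives 5>2]
(B,S,X): not NE [P2→Q gives 6>2; P3→Y gives 4>0]
(B,S,Y): not NE [P2→Q gives 9>3]
(B,S,Z): not NE [P2→Q gives 5>3; P3→Y gives 4>3]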